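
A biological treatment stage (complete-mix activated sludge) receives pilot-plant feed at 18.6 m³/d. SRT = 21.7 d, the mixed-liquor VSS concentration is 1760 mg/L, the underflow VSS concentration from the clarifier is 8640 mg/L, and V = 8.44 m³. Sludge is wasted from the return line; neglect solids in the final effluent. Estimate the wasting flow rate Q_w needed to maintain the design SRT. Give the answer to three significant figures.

Wasting from the return line (neglecting effluent solids): Q_w = V·X / (θ_c·X_r) = 8.440 × 1760 / (21.7 × 8640) = 0.07923 m³/d.

Q_w ≈ 0.0792 m³/d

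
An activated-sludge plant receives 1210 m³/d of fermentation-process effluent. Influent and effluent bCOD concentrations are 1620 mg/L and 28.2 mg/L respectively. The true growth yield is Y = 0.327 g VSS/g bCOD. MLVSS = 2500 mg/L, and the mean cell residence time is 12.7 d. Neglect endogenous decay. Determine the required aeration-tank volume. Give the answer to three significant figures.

Biomass mass balance (decay neglected): V·X = Y·Q·(S₀ − S)·θ_c, so V = 0.327 × 1210 × (1620 − 28.2) × 12.7 / 2500 = 3200 m³.

V ≈ 3200 m³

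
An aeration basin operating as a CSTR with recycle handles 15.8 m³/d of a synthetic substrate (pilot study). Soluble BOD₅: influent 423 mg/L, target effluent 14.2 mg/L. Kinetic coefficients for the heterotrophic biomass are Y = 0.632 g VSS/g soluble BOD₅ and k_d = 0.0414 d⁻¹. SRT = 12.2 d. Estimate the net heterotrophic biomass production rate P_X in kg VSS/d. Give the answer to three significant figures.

P_X ≈ 2.71 kg VSS/d

Y_obs = Y / (1 + k_d θ_c) = 0.632 / (1 + 0.0414 × 12.2) = 0.632 / 1.505 = 0.4199.
ΔS = 423 − 14.2 = 408.8 mg/L, so the substrate removal rate is 15.8 × 408.8/1000 = 6.459 kg soluble BOD₅/d.
Net biomass production P_X = Y_obs × Q·(S₀ − S) = 0.4199 × 6.459 = 2.712 kg VSS/d.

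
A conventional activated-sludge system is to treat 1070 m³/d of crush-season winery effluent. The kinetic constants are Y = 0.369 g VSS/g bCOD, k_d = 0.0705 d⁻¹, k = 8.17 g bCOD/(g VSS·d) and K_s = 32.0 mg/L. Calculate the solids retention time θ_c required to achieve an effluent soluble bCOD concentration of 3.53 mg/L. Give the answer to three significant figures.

θ_c ≈ 4.37 d

From 1/θ_c = Y·k·S/(K_s + S) − k_d: Y·k·S/(K_s+S) = 0.369 × 8.17 × 3.53 / (32.0 + 3.53) = 0.2995 d⁻¹.
θ_c = 1/(μ − k_d) = 1/(0.2995 − 0.0705) = 1/0.2290 = 4.366 d.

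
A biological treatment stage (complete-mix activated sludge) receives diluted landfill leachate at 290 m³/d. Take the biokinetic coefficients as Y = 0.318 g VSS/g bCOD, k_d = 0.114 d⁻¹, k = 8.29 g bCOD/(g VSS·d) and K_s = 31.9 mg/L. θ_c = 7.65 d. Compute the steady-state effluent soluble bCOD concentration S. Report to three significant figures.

S ≈ 3.26 mg/L

Effluent substrate depends only on kinetics and SRT: S = K_s(1 + k_d θ_c) / [θ_c(Yk − k_d) − 1] = 31.9 × (1 + 0.114 × 7.65) / [7.65 × (0.318 × 8.29 − 0.114) − 1] = 59.72 / 18.29 = 3.264 mg/L.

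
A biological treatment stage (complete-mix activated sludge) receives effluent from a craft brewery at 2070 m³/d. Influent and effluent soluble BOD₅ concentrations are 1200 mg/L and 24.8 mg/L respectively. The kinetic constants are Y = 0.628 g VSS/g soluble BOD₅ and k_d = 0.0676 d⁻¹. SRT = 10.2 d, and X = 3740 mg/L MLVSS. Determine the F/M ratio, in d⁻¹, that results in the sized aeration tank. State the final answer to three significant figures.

F/M ≈ 0.269 d⁻¹

From the SRT design equation V = Y Q (S₀−S) θ_c / [X (1 + k_d θ_c)] = 0.628 × 2070 × (1200 − 24.8) × 10.2 / [3740 × (1 + 0.0676 × 10.2)] = 1.56×10^7 / 6319 = 2466 m³.
F/M = applied load / biomass = Q·S₀/(V·X) = 2070 × 1200 / (2466 × 3740) = 0.2693 d⁻¹.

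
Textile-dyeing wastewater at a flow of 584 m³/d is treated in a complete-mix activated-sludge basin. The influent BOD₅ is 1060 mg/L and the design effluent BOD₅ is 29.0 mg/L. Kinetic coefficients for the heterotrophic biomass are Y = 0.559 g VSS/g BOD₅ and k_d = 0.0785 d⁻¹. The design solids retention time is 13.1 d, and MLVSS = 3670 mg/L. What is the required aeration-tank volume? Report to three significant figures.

V ≈ 592 m³

Steady-state biomass mass balance: V·X·(1 + k_d·θ_c) = Y·Q·(S₀ − S)·θ_c, so V = 0.559 × 584 × (1060 − 29.0) × 13.1 / [3670 × (1 + 0.0785 × 13.1)] = 4.41×10^6 / 7444 = 592.3 m³.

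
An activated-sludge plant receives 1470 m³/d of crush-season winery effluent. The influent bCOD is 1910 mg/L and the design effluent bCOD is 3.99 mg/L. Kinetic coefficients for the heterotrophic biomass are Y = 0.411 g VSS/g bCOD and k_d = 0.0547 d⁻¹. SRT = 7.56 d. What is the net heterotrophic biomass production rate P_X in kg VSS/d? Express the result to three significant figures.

P_X ≈ 815 kg VSS/d

Correct the yield for decay: Y_obs = Y/(1 + k_d θ_c) = 0.411 / (1 + 0.0547 × 7.56) = 0.411 / 1.414 = 0.2908.
ΔS = 1910 − 3.99 = 1906 mg/L, so the substrate removal rate is 1470 × 1906/1000 = 2802 kg bCOD/d.
P_X = Y_obs · Q(S₀ − S) = 0.2908 × 2802 = 814.7 kg VSS/d.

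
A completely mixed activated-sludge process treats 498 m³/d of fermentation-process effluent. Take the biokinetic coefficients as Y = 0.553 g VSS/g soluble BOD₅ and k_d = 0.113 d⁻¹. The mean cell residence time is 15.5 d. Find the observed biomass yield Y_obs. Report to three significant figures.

Observed yield with endogenous decay: Y_obs = Y / (1 + k_d·θ_c) = 0.553 / (1 + 0.113 × 15.5) = 0.553 / 2.752 = 0.2010 g VSS/g soluble BOD₅.

Y_obs ≈ 0.201 g VSS/g soluble BOD₅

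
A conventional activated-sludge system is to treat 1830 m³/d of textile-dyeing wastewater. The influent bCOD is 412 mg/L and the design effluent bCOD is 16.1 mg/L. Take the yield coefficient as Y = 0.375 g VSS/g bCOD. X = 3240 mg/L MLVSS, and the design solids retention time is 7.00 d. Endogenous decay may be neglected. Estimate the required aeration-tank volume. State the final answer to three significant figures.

V ≈ 587 m³

Biomass mass balance (decay neglected): V·X = Y·Q·(S₀ − S)·θ_c, so V = 0.375 × 1830 × (412 − 16.1) × 7.00 / 3240 = 587.0 m³.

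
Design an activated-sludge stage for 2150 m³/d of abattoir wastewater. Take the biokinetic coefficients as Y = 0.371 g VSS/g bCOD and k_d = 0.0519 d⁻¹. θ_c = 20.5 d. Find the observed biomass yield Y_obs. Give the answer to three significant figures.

Y_obs ≈ 0.180 g VSS/g bCOD

Observed yield with endogenous decay: Y_obs = Y / (1 + k_d·θ_c) = 0.371 / (1 + 0.0519 × 20.5) = 0.371 / 2.064 = 0.1798 g VSS/g bCOD.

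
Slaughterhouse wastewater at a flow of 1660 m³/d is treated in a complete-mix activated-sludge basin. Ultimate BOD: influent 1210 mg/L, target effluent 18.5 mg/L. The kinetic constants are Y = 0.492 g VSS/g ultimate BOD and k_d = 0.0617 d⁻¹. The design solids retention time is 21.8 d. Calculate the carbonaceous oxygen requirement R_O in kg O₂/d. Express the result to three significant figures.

R_O ≈ 1390 kg O₂/d

The observed yield is Y_obs = Y/(1 + k_d·θ_c) = 0.492 / (1 + 0.0617 × 21.8) = 0.492 / 2.345 = 0.2098 g VSS per g ultimate BOD removed.
Mass of ultimate BOD removed per day: Q(S₀ − S) = 1660 × 1192 g/m³ = 1978 kg/d.
Net sludge production P_X = 0.2098 × 1978 = 415.0 kg VSS/d.
Carbonaceous O₂ demand = substrate oxidised − cell-mass equivalent = 1978 − 1.42 × 415.0 = 1389 kg O₂/d.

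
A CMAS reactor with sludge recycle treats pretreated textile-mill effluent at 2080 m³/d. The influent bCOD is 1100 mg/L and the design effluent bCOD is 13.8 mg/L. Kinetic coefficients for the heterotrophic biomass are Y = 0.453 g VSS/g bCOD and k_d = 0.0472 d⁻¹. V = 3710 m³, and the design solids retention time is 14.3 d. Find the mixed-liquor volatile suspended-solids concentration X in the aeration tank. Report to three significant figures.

From V·X·(1 + k_d·θ_c) = Y·Q·(S₀ − S)·θ_c: X = 0.453 × 2080 × (1100 − 13.8) × 14.3 / [3710 × (1 + 0.0472 × 14.3)] = 2355 mg/L.

X ≈ 2360 mg/L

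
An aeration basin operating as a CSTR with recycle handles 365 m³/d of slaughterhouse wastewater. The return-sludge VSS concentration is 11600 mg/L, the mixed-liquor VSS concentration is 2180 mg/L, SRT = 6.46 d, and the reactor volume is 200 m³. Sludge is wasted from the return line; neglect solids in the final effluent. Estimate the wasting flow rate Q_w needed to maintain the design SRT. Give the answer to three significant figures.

Q_w ≈ 5.82 m³/d

θ_c = V·X/(Q_w·X_r) when wasting from the recycle, so Q_w = V·X/(θ_c·X_r) = 200.0 × 2180 / (6.46 × 11600) = 5.818 m³/d.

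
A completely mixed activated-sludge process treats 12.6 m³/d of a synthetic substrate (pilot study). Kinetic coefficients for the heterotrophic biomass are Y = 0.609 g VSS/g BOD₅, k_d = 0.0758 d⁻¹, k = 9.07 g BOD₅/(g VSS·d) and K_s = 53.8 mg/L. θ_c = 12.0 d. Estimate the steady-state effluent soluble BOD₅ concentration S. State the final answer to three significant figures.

Effluent substrate depends only on kinetics and SRT: S = K_s(1 + k_d θ_c) / [θ_c(Yk − k_d) − 1] = 53.8 × (1 + 0.0758 × 12.0) / [12.0 × (0.609 × 9.07 − 0.0758) − 1] = 102.7 / 64.37 = 1.596 mg/L.

S ≈ 1.60 mg/L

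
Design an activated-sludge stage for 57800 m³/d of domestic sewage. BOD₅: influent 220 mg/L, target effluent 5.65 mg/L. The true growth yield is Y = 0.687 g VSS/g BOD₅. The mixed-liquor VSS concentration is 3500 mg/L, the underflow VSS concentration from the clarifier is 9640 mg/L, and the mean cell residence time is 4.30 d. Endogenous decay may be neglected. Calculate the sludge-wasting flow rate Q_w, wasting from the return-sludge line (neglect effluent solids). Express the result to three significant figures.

Q_w ≈ 883 m³/d

V·X = Y·Q·ΔS·θ_c gives V = 0.687 × 57800 × (220 − 5.65) × 4.30 / 3500 = 10457 m³.
Wasting from the return line (neglecting effluent solids): Q_w = V·X / (θ_c·X_r) = 10457 × 3500 / (4.30 × 9640) = 882.9 m³/d.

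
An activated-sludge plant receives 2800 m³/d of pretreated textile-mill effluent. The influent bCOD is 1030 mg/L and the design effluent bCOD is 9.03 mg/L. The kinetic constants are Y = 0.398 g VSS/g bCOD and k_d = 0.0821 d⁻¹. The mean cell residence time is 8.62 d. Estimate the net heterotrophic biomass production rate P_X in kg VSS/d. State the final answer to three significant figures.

P_X ≈ 666 kg VSS/d

Correct the yield for decay: Y_obs = Y/(1 + k_d θ_c) = 0.398 / (1 + 0.0821 × 8.62) = 0.398 / 1.708 = 0.2331.
Substrate removed = Q·(S₀ − S) = 2800 m³/d × (1030 − 9.03) g/m³ = 2.86×10^6 g/d = 2859 kg/d.
Net biomass production P_X = Y_obs × Q·(S₀ − S) = 0.2331 × 2859 = 666.3 kg VSS/d.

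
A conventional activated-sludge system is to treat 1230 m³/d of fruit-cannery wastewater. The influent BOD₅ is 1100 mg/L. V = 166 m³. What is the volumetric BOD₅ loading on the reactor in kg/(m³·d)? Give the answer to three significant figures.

L_v ≈ 8.15 kg BOD₅/(m³·d)

Volumetric loading L_v = Q·S₀ / V = 1230 × 1100 g/m³ / 166.0 m³ = 8151 g/(m³·d) = 8.151 kg BOD₅/(m³·d).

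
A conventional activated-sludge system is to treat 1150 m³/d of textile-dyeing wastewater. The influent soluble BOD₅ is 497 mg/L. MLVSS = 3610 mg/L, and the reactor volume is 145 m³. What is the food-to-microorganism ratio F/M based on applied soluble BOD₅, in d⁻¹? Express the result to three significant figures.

F/M ≈ 1.09 d⁻¹

Food-to-microorganism ratio F/M = Q S₀ / (V X) = 1150 × 497 / (145.0 × 3610) = 1.092 d⁻¹.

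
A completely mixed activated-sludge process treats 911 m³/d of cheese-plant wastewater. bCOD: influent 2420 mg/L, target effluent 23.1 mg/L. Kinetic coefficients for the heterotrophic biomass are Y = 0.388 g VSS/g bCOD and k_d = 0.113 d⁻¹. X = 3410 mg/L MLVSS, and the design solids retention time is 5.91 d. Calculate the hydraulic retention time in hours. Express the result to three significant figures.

Rearranging the biomass balance for a CMAS with decay, V = Y·Q·ΔS·θ_c / [X·(1+k_d θ_c)] = 0.388 × 911 × (2420 − 23.1) × 5.91 / [3410 × (1 + 0.113 × 5.91)] = 5.01×10^6 / 5687 = 880.4 m³.
HRT = V/Q = 880.4 m³ / 911 m³·d⁻¹ = 0.9664 d × 24 = 23.19 h.

τ ≈ 23.2 h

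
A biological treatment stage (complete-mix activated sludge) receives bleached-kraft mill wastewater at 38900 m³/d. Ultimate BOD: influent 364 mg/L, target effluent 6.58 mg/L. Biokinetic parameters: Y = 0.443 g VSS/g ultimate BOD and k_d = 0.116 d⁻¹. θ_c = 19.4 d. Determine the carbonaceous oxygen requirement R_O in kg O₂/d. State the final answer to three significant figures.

R_O ≈ 11200 kg O₂/d

Observed yield with endogenous decay: Y_obs = Y / (1 + k_d·θ_c) = 0.443 / (1 + 0.116 × 19.4) = 0.443 / 3.250 = 0.1363 g VSS/g ultimate BOD.
ΔS = 364 − 6.58 = 357.4 mg/L, so the substrate removal rate is 38900 × 357.4/1000 = 13904 kg ultimate BOD/d.
Net sludge production P_X = 0.1363 × 13904 = 1895 kg VSS/d.
R_O = Q·(S₀ − S) − 1.42·P_X = 13904 − 1.42 × 1895 = 11213 kg O₂/d.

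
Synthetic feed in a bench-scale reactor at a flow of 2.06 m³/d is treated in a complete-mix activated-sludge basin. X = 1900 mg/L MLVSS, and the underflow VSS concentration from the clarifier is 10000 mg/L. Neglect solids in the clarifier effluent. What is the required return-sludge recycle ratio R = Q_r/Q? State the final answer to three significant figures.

Solids balance on the clarifier gives (1+R)X = R·X_r, so R = X/(X_r − X) = 1900 / (10000 − 1900) = 0.2346.

R ≈ 0.235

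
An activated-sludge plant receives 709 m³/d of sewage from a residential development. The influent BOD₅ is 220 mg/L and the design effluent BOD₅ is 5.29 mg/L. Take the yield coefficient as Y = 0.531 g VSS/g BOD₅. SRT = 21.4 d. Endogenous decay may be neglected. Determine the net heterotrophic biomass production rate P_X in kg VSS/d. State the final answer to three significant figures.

P_X ≈ 80.8 kg VSS/d

Since k_d ≈ 0, Y_obs = Y = 0.531 g VSS/g BOD₅.
Mass of BOD₅ removed per day: Q(S₀ − S) = 709 × 214.7 g/m³ = 152.2 kg/d.
P_X = Y_obs · Q(S₀ − S) = 0.5310 × 152.2 = 80.83 kg VSS/d.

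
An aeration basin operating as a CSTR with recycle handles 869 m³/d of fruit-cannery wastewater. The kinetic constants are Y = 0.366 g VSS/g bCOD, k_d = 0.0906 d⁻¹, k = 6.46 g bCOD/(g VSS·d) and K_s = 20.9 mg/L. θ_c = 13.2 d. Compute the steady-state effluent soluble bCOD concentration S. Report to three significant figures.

S ≈ 1.58 mg/L

From the Monod/SRT balance for a CMAS, S = K_s·(1+k_d θ_c)/[θ_c·(Y k − k_d) − 1] = 20.9 × (1 + 0.0906 × 13.2) / [13.2 × (0.366 × 6.46 − 0.0906) − 1] = 45.89 / 29.01 = 1.582 mg/L.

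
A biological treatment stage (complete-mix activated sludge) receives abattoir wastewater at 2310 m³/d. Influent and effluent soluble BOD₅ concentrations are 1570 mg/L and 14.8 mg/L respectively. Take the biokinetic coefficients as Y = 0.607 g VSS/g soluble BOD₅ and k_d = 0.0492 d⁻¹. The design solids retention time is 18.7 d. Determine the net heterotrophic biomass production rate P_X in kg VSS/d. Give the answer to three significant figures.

Observed yield with endogenous decay: Y_obs = Y / (1 + k_d·θ_c) = 0.607 / (1 + 0.0492 × 18.7) = 0.607 / 1.920 = 0.3161 g VSS/g soluble BOD₅.
Mass of soluble BOD₅ removed per day: Q(S₀ − S) = 2310 × 1555 g/m³ = 3593 kg/d.
Net biomass production P_X = Y_obs × Q·(S₀ − S) = 0.3161 × 3593 = 1136 kg VSS/d.

P_X ≈ 1140 kg VSS/d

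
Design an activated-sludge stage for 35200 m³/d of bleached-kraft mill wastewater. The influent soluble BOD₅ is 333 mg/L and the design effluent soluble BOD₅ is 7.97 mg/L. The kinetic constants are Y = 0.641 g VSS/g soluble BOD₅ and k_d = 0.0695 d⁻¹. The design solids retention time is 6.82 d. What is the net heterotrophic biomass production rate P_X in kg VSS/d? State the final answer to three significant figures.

P_X ≈ 4980 kg VSS/d

The observed yield is Y_obs = Y/(1 + k_d·θ_c) = 0.641 / (1 + 0.0695 × 6.82) = 0.641 / 1.474 = 0.4349 g VSS per g soluble BOD₅ removed.
ΔS = 333 − 7.97 = 325.0 mg/L, so the substrate removal rate is 35200 × 325.0/1000 = 11441 kg soluble BOD₅/d.
So the net sludge growth is P_X = 0.4349 × 11441 = 4975 kg VSS/d.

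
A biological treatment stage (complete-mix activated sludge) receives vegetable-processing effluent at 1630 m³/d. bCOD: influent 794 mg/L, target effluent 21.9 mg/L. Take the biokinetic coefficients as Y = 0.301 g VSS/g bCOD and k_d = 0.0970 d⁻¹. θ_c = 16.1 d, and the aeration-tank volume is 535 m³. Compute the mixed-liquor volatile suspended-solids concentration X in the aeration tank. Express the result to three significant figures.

Solving the biomass balance for X: X = Y Q (S₀−S) θ_c / [V (1+k_d θ_c)] = 0.301 × 1630 × (794 − 21.9) × 16.1 / [535 × (1 + 0.0970 × 16.1)] = 4450 mg/L.

X ≈ 4450 mg/L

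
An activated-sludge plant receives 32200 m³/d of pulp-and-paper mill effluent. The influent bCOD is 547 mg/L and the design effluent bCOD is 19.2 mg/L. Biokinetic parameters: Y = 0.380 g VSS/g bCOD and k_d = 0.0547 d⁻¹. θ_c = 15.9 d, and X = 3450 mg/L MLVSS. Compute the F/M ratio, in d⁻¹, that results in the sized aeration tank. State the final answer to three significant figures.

Steady-state biomass mass balance: V·X·(1 + k_d·θ_c) = Y·Q·(S₀ − S)·θ_c, so V = 0.380 × 32200 × (547 − 19.2) × 15.9 / [3450 × (1 + 0.0547 × 15.9)] = 1.03×10^8 / 6451 = 15919 m³.
Food-to-microorganism ratio F/M = Q S₀ / (V X) = 32200 × 547 / (15919 × 3450) = 0.3207 d⁻¹.

F/M ≈ 0.321 d⁻¹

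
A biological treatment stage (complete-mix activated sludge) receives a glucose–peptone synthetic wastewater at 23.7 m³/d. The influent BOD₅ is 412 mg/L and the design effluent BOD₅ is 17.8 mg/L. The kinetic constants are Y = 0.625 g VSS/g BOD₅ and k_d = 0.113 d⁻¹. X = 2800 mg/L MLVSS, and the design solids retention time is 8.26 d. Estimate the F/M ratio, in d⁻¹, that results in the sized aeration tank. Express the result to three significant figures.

Rearranging the biomass balance for a CMAS with decay, V = Y·Q·ΔS·θ_c / [X·(1+k_d θ_c)] = 0.625 × 23.7 × (412 − 17.8) × 8.26 / [2800 × (1 + 0.113 × 8.26)] = 4.82×10^4 / 5413 = 8.909 m³.
Food-to-microorganism ratio F/M = Q S₀ / (V X) = 23.7 × 412 / (8.909 × 2800) = 0.3914 d⁻¹.

F/M ≈ 0.391 d⁻¹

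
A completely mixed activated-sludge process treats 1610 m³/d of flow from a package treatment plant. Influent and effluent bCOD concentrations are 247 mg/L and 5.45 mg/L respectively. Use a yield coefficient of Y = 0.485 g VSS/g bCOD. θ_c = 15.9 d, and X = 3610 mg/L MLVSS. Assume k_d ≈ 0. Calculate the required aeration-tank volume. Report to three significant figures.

V ≈ 831 m³

Biomass mass balance (decay neglected): V·X = Y·Q·(S₀ − S)·θ_c, so V = 0.485 × 1610 × (247 − 5.45) × 15.9 / 3610 = 830.7 m³.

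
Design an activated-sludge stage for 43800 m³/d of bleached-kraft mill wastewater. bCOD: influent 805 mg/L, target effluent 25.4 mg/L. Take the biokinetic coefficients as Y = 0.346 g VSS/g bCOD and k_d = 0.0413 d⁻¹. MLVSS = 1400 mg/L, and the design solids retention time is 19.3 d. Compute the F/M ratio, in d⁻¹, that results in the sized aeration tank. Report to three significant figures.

From the SRT design equation V = Y Q (S₀−S) θ_c / [X (1 + k_d θ_c)] = 0.346 × 43800 × (805 − 25.4) × 19.3 / [1400 × (1 + 0.0413 × 19.3)] = 2.28×10^8 / 2516 = 90632 m³.
F/M = Q·S₀ / (V·X) = 43800 × 805 / (90632 × 1400) = 0.2779 g bCOD·(g VSS·d)⁻¹.

F/M ≈ 0.278 d⁻¹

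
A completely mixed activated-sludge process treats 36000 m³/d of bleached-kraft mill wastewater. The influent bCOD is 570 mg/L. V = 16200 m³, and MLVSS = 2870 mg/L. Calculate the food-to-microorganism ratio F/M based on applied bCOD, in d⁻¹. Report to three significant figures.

Food-to-microorganism ratio F/M = Q S₀ / (V X) = 36000 × 570 / (16200 × 2870) = 0.4413 d⁻¹.

F/M ≈ 0.441 d⁻¹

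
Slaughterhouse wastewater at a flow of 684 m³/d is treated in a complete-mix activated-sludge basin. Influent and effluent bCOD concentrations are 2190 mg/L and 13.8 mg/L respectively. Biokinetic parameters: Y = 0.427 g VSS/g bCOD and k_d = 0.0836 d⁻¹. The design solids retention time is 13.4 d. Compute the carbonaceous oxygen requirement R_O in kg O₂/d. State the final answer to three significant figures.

Correct the yield for decay: Y_obs = Y/(1 + k_d θ_c) = 0.427 / (1 + 0.0836 × 13.4) = 0.427 / 2.120 = 0.2014.
Mass of bCOD removed per day: Q(S₀ − S) = 684 × 2176 g/m³ = 1489 kg/d.
Net sludge production P_X = 0.2014 × 1489 = 299.8 kg VSS/d.
R_O = Q·(S₀ − S) − 1.42·P_X = 1489 − 1.42 × 299.8 = 1063 kg O₂/d.

R_O ≈ 1060 kg O₂/d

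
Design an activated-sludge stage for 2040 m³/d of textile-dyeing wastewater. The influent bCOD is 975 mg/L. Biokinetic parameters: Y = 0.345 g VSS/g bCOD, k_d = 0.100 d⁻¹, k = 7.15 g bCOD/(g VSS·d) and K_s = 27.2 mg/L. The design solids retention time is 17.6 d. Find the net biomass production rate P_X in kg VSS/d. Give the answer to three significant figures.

P_X ≈ 248 kg VSS/d

For a completely mixed reactor with recycle the Lawrence–McCarty relation gives S = K_s·(1 + k_d·θ_c) / [θ_c·(Y·k − k_d) − 1] = 27.2 × (1 + 0.100 × 17.6) / [17.6 × (0.345 × 7.15 − 0.100) − 1] = 75.07 / 40.65 = 1.847 mg/L.
Y_obs = Y / (1 + k_d θ_c) = 0.345 / (1 + 0.100 × 17.6) = 0.345 / 2.760 = 0.1250.
Q·(S₀ − S) = 2040 × (975 − 1.85) × 10⁻³ = 1985 kg/d removed.
So the net sludge growth is P_X = 0.1250 × 1985 = 248.2 kg VSS/d.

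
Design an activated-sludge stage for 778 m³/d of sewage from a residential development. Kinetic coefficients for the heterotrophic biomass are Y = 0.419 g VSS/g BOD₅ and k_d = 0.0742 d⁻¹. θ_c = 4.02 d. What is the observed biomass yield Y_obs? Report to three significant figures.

Observed yield with endogenous decay: Y_obs = Y / (1 + k_d·θ_c) = 0.419 / (1 + 0.0742 × 4.02) = 0.419 / 1.298 = 0.3227 g VSS/g BOD₅.

Y_obs ≈ 0.323 g VSS/g BOD₅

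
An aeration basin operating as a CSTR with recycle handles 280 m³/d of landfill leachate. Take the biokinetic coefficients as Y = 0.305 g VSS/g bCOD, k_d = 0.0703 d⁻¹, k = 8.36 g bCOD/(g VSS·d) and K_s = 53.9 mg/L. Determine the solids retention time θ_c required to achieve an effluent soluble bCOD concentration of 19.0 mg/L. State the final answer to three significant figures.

At the target effluent, Y k S/(K_s+S) = 0.305×8.36×19.0/72.90 = 0.6646 d⁻¹.
θ_c = 1/(μ − k_d) = 1/(0.6646 − 0.0703) = 1/0.5943 = 1.683 d.

θ_c ≈ 1.68 d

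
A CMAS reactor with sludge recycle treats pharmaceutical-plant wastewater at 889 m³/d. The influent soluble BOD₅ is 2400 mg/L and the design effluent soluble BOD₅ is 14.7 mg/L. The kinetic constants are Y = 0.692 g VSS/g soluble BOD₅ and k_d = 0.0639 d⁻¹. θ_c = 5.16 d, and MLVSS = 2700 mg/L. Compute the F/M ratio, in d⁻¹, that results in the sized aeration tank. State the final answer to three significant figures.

From the SRT design equation V = Y Q (S₀−S) θ_c / [X (1 + k_d θ_c)] = 0.692 × 889 × (2400 − 14.7) × 5.16 / [2700 × (1 + 0.0639 × 5.16)] = 7.57×10^6 / 3590 = 2109 m³.
F/M = Q·S₀ / (V·X) = 889 × 2400 / (2109 × 2700) = 0.3747 g soluble BOD₅·(g VSS·d)⁻¹.

F/M ≈ 0.375 d⁻¹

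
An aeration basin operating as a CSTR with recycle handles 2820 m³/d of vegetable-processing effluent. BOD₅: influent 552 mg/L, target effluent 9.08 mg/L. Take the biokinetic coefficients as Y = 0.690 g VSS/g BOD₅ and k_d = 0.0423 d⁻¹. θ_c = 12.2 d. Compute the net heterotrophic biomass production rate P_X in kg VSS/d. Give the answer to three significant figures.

P_X ≈ 697 kg VSS/d

Observed yield with endogenous decay: Y_obs = Y / (1 + k_d·θ_c) = 0.690 / (1 + 0.0423 × 12.2) = 0.690 / 1.516 = 0.4551 g VSS/g BOD₅.
Q·(S₀ − S) = 2820 × (552 − 9.08) × 10⁻³ = 1531 kg/d removed.
Net biomass production P_X = Y_obs × Q·(S₀ − S) = 0.4551 × 1531 = 696.8 kg VSS/d.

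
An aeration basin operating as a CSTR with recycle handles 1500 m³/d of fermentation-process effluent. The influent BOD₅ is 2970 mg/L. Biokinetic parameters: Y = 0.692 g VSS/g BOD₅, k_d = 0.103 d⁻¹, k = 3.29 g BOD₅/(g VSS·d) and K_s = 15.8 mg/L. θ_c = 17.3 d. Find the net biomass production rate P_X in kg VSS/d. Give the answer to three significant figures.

Effluent substrate depends only on kinetics and SRT: S = K_s(1 + k_d θ_c) / [θ_c(Yk − k_d) − 1] = 15.8 × (1 + 0.103 × 17.3) / [17.3 × (0.692 × 3.29 − 0.103) − 1] = 43.95 / 36.60 = 1.201 mg/L.
The observed yield is Y_obs = Y/(1 + k_d·θ_c) = 0.692 / (1 + 0.103 × 17.3) = 0.692 / 2.782 = 0.2488 g VSS per g BOD₅ removed.
ΔS = 2970 − 1.20 = 2969 mg/L, so the substrate removal rate is 1500 × 2969/1000 = 4453 kg BOD₅/d.
P_X = Y_obs · Q(S₀ − S) = 0.2488 × 4453 = 1108 kg VSS/d.

P_X ≈ 1110 kg VSS/d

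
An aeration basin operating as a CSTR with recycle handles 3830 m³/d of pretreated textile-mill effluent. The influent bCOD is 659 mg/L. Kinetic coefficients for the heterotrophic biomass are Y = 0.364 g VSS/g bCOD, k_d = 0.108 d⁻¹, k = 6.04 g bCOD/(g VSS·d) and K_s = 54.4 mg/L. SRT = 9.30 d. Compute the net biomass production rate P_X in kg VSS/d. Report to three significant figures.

P_X ≈ 454 kg VSS/d

For a completely mixed reactor with recycle the Lawrence–McCarty relation gives S = K_s·(1 + k_d·θ_c) / [θ_c·(Y·k − k_d) − 1] = 54.4 × (1 + 0.108 × 9.30) / [9.30 × (0.364 × 6.04 − 0.108) − 1] = 109.0 / 18.44 = 5.912 mg/L.
Correct the yield for decay: Y_obs = Y/(1 + k_d θ_c) = 0.364 / (1 + 0.108 × 9.30) = 0.364 / 2.004 = 0.1816.
ΔS = 659 − 5.91 = 653.1 mg/L, so the substrate removal rate is 3830 × 653.1/1000 = 2501 kg bCOD/d.
So the net sludge growth is P_X = 0.1816 × 2501 = 454.2 kg VSS/d.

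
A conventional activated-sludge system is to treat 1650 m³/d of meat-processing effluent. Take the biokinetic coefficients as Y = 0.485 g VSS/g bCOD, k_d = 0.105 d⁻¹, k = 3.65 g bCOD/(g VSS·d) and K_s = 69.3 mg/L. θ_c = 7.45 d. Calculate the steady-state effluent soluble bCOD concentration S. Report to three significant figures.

S ≈ 10.8 mg/L

From the Monod/SRT balance for a CMAS, S = K_s·(1+k_d θ_c)/[θ_c·(Y k − k_d) − 1] = 69.3 × (1 + 0.105 × 7.45) / [7.45 × (0.485 × 3.65 − 0.105) − 1] = 123.5 / 11.41 = 10.83 mg/L.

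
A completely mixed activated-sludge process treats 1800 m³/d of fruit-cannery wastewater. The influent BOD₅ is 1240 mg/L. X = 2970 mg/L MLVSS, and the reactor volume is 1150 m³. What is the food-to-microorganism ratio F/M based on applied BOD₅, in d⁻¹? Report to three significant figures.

F/M ≈ 0.653 d⁻¹

F/M = applied load / biomass = Q·S₀/(V·X) = 1800 × 1240 / (1150 × 2970) = 0.6535 d⁻¹.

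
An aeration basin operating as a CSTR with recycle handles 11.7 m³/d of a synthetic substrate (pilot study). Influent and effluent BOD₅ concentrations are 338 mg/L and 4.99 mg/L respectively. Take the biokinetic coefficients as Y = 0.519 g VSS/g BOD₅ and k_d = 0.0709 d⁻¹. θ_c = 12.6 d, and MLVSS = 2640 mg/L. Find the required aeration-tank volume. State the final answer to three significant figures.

V ≈ 5.10 m³

Rearranging the biomass balance for a CMAS with decay, V = Y·Q·ΔS·θ_c / [X·(1+k_d θ_c)] = 0.519 × 11.7 × (338 − 4.99) × 12.6 / [2640 × (1 + 0.0709 × 12.6)] = 2.55×10^4 / 4998 = 5.097 m³.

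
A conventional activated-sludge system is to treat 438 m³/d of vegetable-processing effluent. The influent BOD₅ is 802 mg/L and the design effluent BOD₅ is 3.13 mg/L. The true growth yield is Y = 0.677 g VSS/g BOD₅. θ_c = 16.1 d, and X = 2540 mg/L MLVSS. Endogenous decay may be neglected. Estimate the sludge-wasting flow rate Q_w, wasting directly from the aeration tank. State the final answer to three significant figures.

With k_d = 0 the design equation reduces to V = Y Q (S₀−S) θ_c / X = 0.677 × 438 × (802 − 3.13) × 16.1 / 2540 = 1502 m³.
Wasting from the aeration tank: Q_w = V / θ_c = 1502 / 16.1 = 93.26 m³/d.

Q_w ≈ 93.3 m³/d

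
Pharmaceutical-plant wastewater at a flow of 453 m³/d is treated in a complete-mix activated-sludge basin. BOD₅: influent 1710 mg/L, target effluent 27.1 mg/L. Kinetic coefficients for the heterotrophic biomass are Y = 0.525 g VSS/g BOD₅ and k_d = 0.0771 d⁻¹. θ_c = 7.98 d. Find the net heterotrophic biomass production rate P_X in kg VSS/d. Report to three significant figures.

P_X ≈ 248 kg VSS/d

Observed yield with endogenous decay: Y_obs = Y / (1 + k_d·θ_c) = 0.525 / (1 + 0.0771 × 7.98) = 0.525 / 1.615 = 0.3250 g VSS/g BOD₅.
Substrate removed = Q·(S₀ − S) = 453 m³/d × (1710 − 27.1) g/m³ = 7.62×10^5 g/d = 762.4 kg/d.
Biomass produced: P_X = Y_obs·Q·ΔS = 0.3250 × 762.4 ≈ 247.8 kg VSS/d.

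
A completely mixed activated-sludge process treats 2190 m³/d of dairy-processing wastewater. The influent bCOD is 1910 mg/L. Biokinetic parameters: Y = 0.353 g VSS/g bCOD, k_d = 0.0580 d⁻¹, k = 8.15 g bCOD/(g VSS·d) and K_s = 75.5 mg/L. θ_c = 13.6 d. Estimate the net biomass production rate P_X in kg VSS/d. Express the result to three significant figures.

P_X ≈ 824 kg VSS/d

Effluent substrate depends only on kinetics and SRT: S = K_s(1 + k_d θ_c) / [θ_c(Yk − k_d) − 1] = 75.5 × (1 + 0.0580 × 13.6) / [13.6 × (0.353 × 8.15 − 0.0580) − 1] = 135.1 / 37.34 = 3.617 mg/L.
The observed yield is Y_obs = Y/(1 + k_d·θ_c) = 0.353 / (1 + 0.0580 × 13.6) = 0.353 / 1.789 = 0.1973 g VSS per g bCOD removed.
Mass of bCOD removed per day: Q(S₀ − S) = 2190 × 1906 g/m³ = 4175 kg/d.
P_X = Y_obs · Q(S₀ − S) = 0.1973 × 4175 = 823.9 kg VSS/d.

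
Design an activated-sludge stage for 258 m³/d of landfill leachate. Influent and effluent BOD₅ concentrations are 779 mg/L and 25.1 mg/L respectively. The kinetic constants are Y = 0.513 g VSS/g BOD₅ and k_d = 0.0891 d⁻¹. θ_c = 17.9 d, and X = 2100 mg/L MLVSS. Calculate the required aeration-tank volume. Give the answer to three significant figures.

Rearranging the biomass balance for a CMAS with decay, V = Y·Q·ΔS·θ_c / [X·(1+k_d θ_c)] = 0.513 × 258 × (779 − 25.1) × 17.9 / [2100 × (1 + 0.0891 × 17.9)] = 1.79×10^6 / 5449 = 327.8 m³.

V ≈ 328 m³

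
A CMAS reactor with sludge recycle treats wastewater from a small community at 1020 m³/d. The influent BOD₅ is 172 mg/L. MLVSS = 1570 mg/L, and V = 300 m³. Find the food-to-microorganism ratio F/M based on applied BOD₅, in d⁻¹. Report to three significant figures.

F/M = Q·S₀ / (V·X) = 1020 × 172 / (300.0 × 1570) = 0.3725 g BOD₅·(g VSS·d)⁻¹.

F/M ≈ 0.372 d⁻¹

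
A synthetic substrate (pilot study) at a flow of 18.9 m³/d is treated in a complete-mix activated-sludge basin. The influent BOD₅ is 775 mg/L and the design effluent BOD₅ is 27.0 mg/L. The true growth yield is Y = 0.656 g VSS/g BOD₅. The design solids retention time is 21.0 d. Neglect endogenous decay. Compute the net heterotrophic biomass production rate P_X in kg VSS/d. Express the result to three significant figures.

No decay correction is needed, so Y_obs = Y = 0.656.
Mass of BOD₅ removed per day: Q(S₀ − S) = 18.9 × 748.0 g/m³ = 14.14 kg/d.
Biomass produced: P_X = Y_obs·Q·ΔS = 0.6560 × 14.14 ≈ 9.274 kg VSS/d.

P_X ≈ 9.27 kg VSS/d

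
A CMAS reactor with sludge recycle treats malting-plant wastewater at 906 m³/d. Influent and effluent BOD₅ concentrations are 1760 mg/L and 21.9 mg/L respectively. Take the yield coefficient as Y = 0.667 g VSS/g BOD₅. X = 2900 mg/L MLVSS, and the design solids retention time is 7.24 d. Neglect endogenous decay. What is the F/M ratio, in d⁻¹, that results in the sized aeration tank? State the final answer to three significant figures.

F/M ≈ 0.210 d⁻¹

V·X = Y·Q·ΔS·θ_c gives V = 0.667 × 906 × (1760 − 21.9) × 7.24 / 2900 = 2622 m³.
F/M = Q·S₀ / (V·X) = 906 × 1760 / (2622 × 2900) = 0.2097 g BOD₅·(g VSS·d)⁻¹.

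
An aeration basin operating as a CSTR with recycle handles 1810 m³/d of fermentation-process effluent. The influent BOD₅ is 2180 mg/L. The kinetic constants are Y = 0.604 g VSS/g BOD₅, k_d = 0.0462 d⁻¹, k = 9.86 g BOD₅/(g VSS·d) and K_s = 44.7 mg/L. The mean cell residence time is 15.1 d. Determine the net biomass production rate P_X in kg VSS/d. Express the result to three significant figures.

P_X ≈ 1400 kg VSS/d

From the Monod/SRT balance for a CMAS, S = K_s·(1+k_d θ_c)/[θ_c·(Y k − k_d) − 1] = 44.7 × (1 + 0.0462 × 15.1) / [15.1 × (0.604 × 9.86 − 0.0462) − 1] = 75.88 / 88.23 = 0.8601 mg/L.
The observed yield is Y_obs = Y/(1 + k_d·θ_c) = 0.604 / (1 + 0.0462 × 15.1) = 0.604 / 1.698 = 0.3558 g VSS per g BOD₅ removed.
ΔS = 2180 − 0.860 = 2179 mg/L, so the substrate removal rate is 1810 × 2179/1000 = 3944 kg BOD₅/d.
Net biomass production P_X = Y_obs × Q·(S₀ − S) = 0.3558 × 3944 = 1403 kg VSS/d.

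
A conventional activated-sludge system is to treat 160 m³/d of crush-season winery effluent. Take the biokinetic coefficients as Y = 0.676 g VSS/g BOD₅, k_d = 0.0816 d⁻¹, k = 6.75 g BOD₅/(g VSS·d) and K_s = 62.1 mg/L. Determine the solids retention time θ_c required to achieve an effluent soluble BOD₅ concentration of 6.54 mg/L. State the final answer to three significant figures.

θ_c ≈ 2.83 d

Specific growth rate at S = 6.54 mg/L: μ = YkS/(K_s+S) = 0.676·6.75·6.54/(62.1+6.54) = 0.4348 d⁻¹.
1/θ_c = 0.4348 − 0.0816 = 0.3532 d⁻¹, so θ_c = 2.832 d.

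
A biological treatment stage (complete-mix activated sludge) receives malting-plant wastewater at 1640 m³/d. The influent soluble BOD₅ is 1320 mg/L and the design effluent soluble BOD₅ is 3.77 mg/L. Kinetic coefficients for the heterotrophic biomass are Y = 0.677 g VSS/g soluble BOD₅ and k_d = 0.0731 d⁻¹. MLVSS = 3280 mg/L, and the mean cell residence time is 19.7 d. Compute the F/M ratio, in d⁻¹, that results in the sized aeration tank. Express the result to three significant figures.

F/M ≈ 0.183 d⁻¹

Rearranging the biomass balance for a CMAS with decay, V = Y·Q·ΔS·θ_c / [X·(1+k_d θ_c)] = 0.677 × 1640 × (1320 − 3.77) × 19.7 / [3280 × (1 + 0.0731 × 19.7)] = 2.88×10^7 / 8003 = 3597 m³.
Food-to-microorganism ratio F/M = Q S₀ / (V X) = 1640 × 1320 / (3597 × 3280) = 0.1835 d⁻¹.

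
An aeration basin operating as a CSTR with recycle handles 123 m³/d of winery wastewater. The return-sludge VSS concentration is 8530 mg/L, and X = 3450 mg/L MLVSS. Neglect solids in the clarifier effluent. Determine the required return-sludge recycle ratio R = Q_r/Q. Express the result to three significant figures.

Solids balance on the clarifier gives (1+R)X = R·X_r, so R = X/(X_r − X) = 3450 / (8530 − 3450) = 0.6791.

R ≈ 0.679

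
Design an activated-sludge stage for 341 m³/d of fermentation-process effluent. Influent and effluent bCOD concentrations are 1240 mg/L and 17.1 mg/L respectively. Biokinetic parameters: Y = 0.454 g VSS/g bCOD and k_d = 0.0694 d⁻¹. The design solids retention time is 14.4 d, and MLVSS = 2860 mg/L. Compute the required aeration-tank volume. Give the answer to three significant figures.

V ≈ 477 m³

Rearranging the biomass balance for a CMAS with decay, V = Y·Q·ΔS·θ_c / [X·(1+k_d θ_c)] = 0.454 × 341 × (1240 − 17.1) × 14.4 / [2860 × (1 + 0.0694 × 14.4)] = 2.73×10^6 / 5718 = 476.8 m³.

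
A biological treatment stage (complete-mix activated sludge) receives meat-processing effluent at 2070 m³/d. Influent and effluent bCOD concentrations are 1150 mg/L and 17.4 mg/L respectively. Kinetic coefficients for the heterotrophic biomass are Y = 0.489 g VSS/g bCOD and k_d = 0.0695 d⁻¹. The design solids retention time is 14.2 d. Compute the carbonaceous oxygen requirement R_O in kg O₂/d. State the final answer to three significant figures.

R_O ≈ 1530 kg O₂/d

Y_obs = Y / (1 + k_d θ_c) = 0.489 / (1 + 0.0695 × 14.2) = 0.489 / 1.987 = 0.2461.
Q·(S₀ − S) = 2070 × (1150 − 17.4) × 10⁻³ = 2344 kg/d removed.
Net sludge production P_X = 0.2461 × 2344 = 577.0 kg VSS/d.
Carbonaceous O₂ demand = substrate oxidised − cell-mass equivalent = 2344 − 1.42 × 577.0 = 1525 kg O₂/d.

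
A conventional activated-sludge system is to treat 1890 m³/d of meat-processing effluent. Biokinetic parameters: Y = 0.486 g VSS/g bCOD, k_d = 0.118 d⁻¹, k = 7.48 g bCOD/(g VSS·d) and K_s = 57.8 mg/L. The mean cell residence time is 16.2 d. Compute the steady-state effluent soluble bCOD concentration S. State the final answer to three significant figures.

From the Monod/SRT balance for a CMAS, S = K_s·(1+k_d θ_c)/[θ_c·(Y k − k_d) − 1] = 57.8 × (1 + 0.118 × 16.2) / [16.2 × (0.486 × 7.48 − 0.118) − 1] = 168.3 / 55.98 = 3.006 mg/L.

S ≈ 3.01 mg/L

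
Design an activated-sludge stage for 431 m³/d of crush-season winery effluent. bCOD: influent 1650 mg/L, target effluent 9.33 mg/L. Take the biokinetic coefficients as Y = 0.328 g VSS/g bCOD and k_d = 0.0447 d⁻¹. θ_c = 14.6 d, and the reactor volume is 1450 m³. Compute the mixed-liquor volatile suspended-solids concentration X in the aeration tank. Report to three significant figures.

Solving the biomass balance for X: X = Y Q (S₀−S) θ_c / [V (1+k_d θ_c)] = 0.328 × 431 × (1650 − 9.33) × 14.6 / [1450 × (1 + 0.0447 × 14.6)] = 1413 mg/L.

X ≈ 1410 mg/L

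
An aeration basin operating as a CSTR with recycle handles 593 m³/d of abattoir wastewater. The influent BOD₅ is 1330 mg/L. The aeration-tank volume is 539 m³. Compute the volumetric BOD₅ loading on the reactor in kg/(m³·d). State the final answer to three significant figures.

Applied BOD₅ load per unit volume = Q·S₀/V = (593 × 1330/1000)/539.0 = 1.463 kg BOD₅·m⁻³·d⁻¹.

L_v ≈ 1.46 kg BOD₅/(m³·d)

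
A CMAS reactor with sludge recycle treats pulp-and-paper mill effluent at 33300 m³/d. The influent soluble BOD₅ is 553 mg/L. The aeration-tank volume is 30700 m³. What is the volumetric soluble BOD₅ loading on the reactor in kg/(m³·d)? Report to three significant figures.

L_v ≈ 0.600 kg soluble BOD₅/(m³·d)

Volumetric loading L_v = Q·S₀ / V = 33300 × 553 g/m³ / 30700 m³ = 599.8 g/(m³·d) = 0.5998 kg soluble BOD₅/(m³·d).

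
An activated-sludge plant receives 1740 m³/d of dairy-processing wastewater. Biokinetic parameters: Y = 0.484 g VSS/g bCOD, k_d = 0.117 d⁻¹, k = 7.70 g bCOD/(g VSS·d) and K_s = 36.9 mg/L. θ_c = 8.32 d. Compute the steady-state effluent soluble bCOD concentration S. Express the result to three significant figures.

S ≈ 2.51 mg/L

For a completely mixed reactor with recycle the Lawrence–McCarty relation gives S = K_s·(1 + k_d·θ_c) / [θ_c·(Y·k − k_d) − 1] = 36.9 × (1 + 0.117 × 8.32) / [8.32 × (0.484 × 7.70 − 0.117) − 1] = 72.82 / 29.03 = 2.508 mg/L.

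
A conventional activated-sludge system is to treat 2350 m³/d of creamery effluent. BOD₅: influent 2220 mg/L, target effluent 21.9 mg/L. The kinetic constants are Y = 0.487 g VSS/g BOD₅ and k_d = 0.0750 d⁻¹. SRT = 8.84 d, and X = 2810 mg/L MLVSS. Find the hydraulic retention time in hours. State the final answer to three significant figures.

Steady-state biomass mass balance: V·X·(1 + k_d·θ_c) = Y·Q·(S₀ − S)·θ_c, so V = 0.487 × 2350 × (2220 − 21.9) × 8.84 / [2810 × (1 + 0.0750 × 8.84)] = 2.22×10^7 / 4673 = 4759 m³.
Hydraulic retention time τ = V/Q = 4759 / 2350 = 2.025 d = 48.60 h.

τ ≈ 48.6 h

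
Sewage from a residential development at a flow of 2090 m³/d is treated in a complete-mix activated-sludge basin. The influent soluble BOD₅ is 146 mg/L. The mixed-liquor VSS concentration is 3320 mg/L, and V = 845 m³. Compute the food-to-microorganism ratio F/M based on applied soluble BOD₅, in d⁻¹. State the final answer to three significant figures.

F/M ≈ 0.109 d⁻¹

F/M = applied load / biomass = Q·S₀/(V·X) = 2090 × 146 / (845.0 × 3320) = 0.1088 d⁻¹.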